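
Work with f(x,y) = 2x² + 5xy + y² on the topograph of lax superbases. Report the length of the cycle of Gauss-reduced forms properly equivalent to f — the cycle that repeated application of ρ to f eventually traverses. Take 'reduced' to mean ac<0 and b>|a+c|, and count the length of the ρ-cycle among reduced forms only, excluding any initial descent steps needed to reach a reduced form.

D = 17, ⌊√D⌋ = 4
descent: ρ → (1,3,-2)  [lands on river]
river: ρ → (-2,1,2)
river: ρ → (2,3,-1)
river: ρ → (-1,3,2)
river: ρ → (2,1,-2)
river: ρ → (-2,3,1)
ρ-cycle length = 6 (tail of 1 descent step not counted)

6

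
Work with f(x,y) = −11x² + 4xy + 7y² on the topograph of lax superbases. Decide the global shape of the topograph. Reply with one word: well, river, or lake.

D = b²−4ac = 4² − 4·(-11)·7 = 324
D = 18² is a perfect square ⇒ form factors over ℤ ⇒ lakes

lake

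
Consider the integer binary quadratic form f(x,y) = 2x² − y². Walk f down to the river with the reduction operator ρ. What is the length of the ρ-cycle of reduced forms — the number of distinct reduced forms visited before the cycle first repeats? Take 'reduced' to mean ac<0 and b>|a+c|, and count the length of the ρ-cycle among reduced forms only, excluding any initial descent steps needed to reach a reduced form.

D = 8, ⌊√D⌋ = 2
descent: ρ → (-1,2,1)  [lands on river]
river: ρ → (1,2,-1)
ρ-cycle length = 2 (tail of 1 descent step not counted)

2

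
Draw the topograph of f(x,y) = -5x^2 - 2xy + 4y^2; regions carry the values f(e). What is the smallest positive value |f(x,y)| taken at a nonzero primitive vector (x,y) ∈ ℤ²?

descent: ρ → (4,2,-5)  [lands on river]
river: ρ → (-5,8,1)
river: ρ → (1,8,-5)
river: ρ → (-5,2,4)
river: ρ → (4,6,-3)
river: ρ → (-3,6,4)
closes: descent 1, river 6
min |a| on river = 1

1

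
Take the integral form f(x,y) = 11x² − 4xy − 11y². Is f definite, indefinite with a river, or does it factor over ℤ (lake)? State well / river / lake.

D = b²−4ac = (-4)² − 4·11·(-11) = 500
D > 0 non-square ⇒ indefinite ⇒ periodic river

river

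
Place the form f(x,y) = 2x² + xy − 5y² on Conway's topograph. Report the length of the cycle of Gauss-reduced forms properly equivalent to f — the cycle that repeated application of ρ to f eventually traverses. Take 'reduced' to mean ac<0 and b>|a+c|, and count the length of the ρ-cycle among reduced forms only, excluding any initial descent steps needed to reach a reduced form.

D = 41, ⌊√D⌋ = 6
descent: ρ → (-5,-1,2)
descent: ρ → (2,5,-2)  [lands on river]
river: ρ → (-2,3,4)
river: ρ → (4,5,-1)
river: ρ → (-1,5,4)
river: ρ → (4,3,-2)
river: ρ → (-2,5,2)
river: ρ → (2,3,-4)
river: ρ → (-4,5,1)
river: ρ → (1,5,-4)
river: ρ → (-4,3,2)
ρ-cycle length = 10 (tail of 2 descent steps not counted)

10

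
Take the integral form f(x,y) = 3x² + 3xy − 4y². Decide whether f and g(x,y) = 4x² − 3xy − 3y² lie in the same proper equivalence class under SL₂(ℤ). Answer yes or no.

D₁ = 57, D₂ = 57
river cycle of f (length 6): (-4, 5, 2), (2, 7, -1), (-1, 7, 2), (2, 5, -4), (-4, 3, 3), (3, 3, -4)
river cycle of g (length 6): (-3, 3, 4), (4, 5, -2), (-2, 7, 1), (1, 7, -2), (-2, 5, 4), (4, 3, -3)
cycles differ ⇒ inequivalent

no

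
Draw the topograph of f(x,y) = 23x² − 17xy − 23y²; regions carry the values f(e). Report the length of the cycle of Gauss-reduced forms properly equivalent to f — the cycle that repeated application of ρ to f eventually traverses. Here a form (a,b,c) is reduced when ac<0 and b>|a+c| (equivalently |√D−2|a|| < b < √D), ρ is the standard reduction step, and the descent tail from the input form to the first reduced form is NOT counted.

D = 2405, ⌊√D⌋ = 49
descent: ρ → (-23,17,23)  [lands on river]
river: ρ → (23,29,-17)
river: ρ → (-17,39,13)
river: ρ → (13,39,-17)
river: ρ → (-17,29,23)
river: ρ → (23,17,-23)
river: ρ → (-23,29,17)
river: ρ → (17,39,-13)
river: ρ → (-13,39,17)
river: ρ → (17,29,-23)
ρ-cycle length = 10 (tail of 1 descent step not counted)

10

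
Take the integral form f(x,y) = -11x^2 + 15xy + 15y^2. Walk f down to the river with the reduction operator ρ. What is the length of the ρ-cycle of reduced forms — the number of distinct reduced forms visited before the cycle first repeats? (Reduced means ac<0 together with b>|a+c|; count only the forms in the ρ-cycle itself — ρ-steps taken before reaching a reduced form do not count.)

D = 885, ⌊√D⌋ = 29
river: ρ → (15,15,-11)
river: ρ → (-11,29,1)
river: ρ → (1,29,-11)
river: ρ → (-11,15,15)
ρ-cycle length = 4 (tail of 0 descent steps not counted)

4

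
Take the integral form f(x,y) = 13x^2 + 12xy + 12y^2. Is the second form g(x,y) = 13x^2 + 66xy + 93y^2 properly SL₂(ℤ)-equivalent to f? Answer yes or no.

D₁ = -480, D₂ = -480
f: flip: (13,12,12)→(12,-12,13)
f: translate: b→12 (≡-12 mod 24), so (12,-12,13)→(12,12,13)
f: reduced (well bottom): (12,12,13) with a≤c, −a<b≤a
g: translate: b→-12 (≡66 mod 26), so (13,66,93)→(13,-12,12)
g: flip: (13,-12,12)→(12,12,13)
g: reduced (well bottom): (12,12,13) with a≤c, −a<b≤a
reduced forms (12, 12, 13) vs (12, 12, 13) ⇒ equivalent

yes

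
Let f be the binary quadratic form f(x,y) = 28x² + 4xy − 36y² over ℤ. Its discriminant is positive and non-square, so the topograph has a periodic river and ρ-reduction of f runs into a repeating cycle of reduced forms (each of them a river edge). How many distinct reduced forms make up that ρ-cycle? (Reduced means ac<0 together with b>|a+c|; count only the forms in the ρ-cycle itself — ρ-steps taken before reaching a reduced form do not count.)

D = 4048, ⌊√D⌋ = 63
descent: ρ → (-36,-4,28)
descent: ρ → (28,60,-4)  [lands on river]
river: ρ → (-4,60,28)
river: ρ → (28,52,-12)
river: ρ → (-12,44,44)
river: ρ → (44,44,-12)
river: ρ → (-12,52,28)
ρ-cycle length = 6 (tail of 2 descent steps not counted)

6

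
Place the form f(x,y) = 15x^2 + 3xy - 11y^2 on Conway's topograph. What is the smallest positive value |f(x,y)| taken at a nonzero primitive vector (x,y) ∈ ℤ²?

descent: ρ → (-11,19,7)  [lands on river]
river: ρ → (7,23,-5)
river: ρ → (-5,17,19)
river: ρ → (19,21,-3)
river: ρ → (-3,21,19)
river: ρ → (19,17,-5)
river: ρ → (-5,23,7)
river: ρ → (7,19,-11)
river: ρ → (-11,25,1)
river: ρ → (1,25,-11)
closes: descent 1, river 10
min |a| on river = 1

1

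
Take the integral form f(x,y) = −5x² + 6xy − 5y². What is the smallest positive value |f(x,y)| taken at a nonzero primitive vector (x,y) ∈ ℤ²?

translate: b→4 (≡-6 mod 10), so (5,-6,5)→(5,4,4)
flip: (5,4,4)→(4,-4,5)
translate: b→4 (≡-4 mod 8), so (4,-4,5)→(4,4,5)
reduced (well bottom): (4,4,5) with a≤c, −a<b≤a
well minimum |f| = |-4| = 4 (negative-definite)

4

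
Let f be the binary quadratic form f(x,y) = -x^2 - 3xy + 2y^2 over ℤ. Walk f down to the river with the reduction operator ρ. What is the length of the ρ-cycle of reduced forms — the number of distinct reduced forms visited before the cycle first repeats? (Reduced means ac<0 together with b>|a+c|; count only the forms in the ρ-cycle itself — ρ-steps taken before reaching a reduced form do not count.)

D = 17, ⌊√D⌋ = 4
descent: ρ → (2,3,-1)  [lands on river]
river: ρ → (-1,3,2)
river: ρ → (2,1,-2)
river: ρ → (-2,3,1)
river: ρ → (1,3,-2)
river: ρ → (-2,1,2)
ρ-cycle length = 6 (tail of 1 descent step not counted)

6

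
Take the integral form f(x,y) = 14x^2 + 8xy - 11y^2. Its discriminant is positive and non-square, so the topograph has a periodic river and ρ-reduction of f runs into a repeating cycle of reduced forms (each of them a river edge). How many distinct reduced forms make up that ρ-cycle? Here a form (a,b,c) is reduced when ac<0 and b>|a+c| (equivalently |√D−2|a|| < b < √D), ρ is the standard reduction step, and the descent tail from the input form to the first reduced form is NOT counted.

D = 680, ⌊√D⌋ = 26
river: ρ → (-11,14,11)
river: ρ → (11,8,-14)
river: ρ → (-14,20,5)
river: ρ → (5,20,-14)
river: ρ → (-14,8,11)
river: ρ → (11,14,-11)
river: ρ → (-11,8,14)
river: ρ → (14,20,-5)
river: ρ → (-5,20,14)
river: ρ → (14,8,-11)
ρ-cycle length = 10 (tail of 0 descent steps not counted)

10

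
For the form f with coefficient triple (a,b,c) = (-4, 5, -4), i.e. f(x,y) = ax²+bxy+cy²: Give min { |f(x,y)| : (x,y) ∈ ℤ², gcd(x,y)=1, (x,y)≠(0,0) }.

translate: b→3 (≡-5 mod 8), so (4,-5,4)→(4,3,3)
flip: (4,3,3)→(3,-3,4)
translate: b→3 (≡-3 mod 6), so (3,-3,4)→(3,3,4)
reduced (well bottom): (3,3,4) with a≤c, −a<b≤a
well minimum |f| = |-3| = 3 (negative-definite)

3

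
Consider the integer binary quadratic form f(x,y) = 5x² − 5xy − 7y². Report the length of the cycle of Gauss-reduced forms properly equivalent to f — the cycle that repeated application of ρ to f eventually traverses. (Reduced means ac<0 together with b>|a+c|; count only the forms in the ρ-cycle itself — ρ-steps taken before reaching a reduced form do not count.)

D = 165, ⌊√D⌋ = 12
descent: ρ → (-7,5,5)  [lands on river]
river: ρ → (5,5,-7)
river: ρ → (-7,9,3)
river: ρ → (3,9,-7)
ρ-cycle length = 4 (tail of 1 descent step not counted)

4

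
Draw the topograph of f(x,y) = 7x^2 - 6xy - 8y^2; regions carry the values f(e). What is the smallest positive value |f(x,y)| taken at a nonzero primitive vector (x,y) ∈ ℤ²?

descent: ρ → (-8,6,7)  [lands on river]
river: ρ → (7,8,-7)
river: ρ → (-7,6,8)
river: ρ → (8,10,-5)
river: ρ → (-5,10,8)
river: ρ → (8,6,-7)
river: ρ → (-7,8,7)
river: ρ → (7,6,-8)
river: ρ → (-8,10,5)
river: ρ → (5,10,-8)
closes: descent 1, river 10
min |a| on river = 5

5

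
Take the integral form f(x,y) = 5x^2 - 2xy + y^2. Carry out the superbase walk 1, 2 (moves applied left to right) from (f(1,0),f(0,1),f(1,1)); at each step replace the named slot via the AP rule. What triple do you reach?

start (5,1,4) = (f(1,0),f(0,1),f(1,1))
replace slot 1: 2·(1+4) − 5 = 5 → (5,1,4)
replace slot 2: 2·(5+4) − 1 = 17 → (5,17,4)

5,17,4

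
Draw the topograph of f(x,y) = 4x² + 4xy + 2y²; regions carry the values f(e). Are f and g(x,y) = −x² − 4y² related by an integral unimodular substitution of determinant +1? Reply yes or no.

D₁ = -16, D₂ = -16
f: flip: (4,4,2)→(2,-4,4)
f: translate: b→0 (≡-4 mod 4), so (2,-4,4)→(2,0,2)
f: reduced (well bottom): (2,0,2) with a≤c, −a<b≤a
g is negative-definite; reduce −g:
−g: reduced (well bottom): (1,0,4) with a≤c, −a<b≤a
flip sign back: reduced form of g is (-1,0,-4)
reduced forms (2, 0, 2) vs (-1, 0, -4) ⇒ inequivalent

no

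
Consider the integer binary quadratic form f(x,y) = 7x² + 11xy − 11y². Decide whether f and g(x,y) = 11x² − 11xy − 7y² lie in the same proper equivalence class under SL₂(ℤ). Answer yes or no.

D₁ = 429, D₂ = 429
river cycle of f (length 6): (-11, 11, 7), (7, 17, -5), (-5, 13, 13), (13, 13, -5), (-5, 17, 7), (7, 11, -11)
river cycle of g (length 6): (-7, 11, 11), (11, 11, -7), (-7, 17, 5), (5, 13, -13), (-13, 13, 5), (5, 17, -7)
cycles differ ⇒ inequivalent

no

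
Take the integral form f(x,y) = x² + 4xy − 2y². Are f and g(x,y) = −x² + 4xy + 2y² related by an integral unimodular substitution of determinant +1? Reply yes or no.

D₁ = 24, D₂ = 24
river cycle of f (length 2): (-2, 4, 1), (1, 4, -2)
river cycle of g (length 2): (2, 4, -1), (-1, 4, 2)
cycles differ ⇒ inequivalent

no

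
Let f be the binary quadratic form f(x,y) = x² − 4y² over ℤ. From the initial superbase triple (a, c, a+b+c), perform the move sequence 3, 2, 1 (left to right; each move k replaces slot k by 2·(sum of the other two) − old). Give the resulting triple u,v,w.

start (1,-4,-3) = (f(1,0),f(0,1),f(1,1))
replace slot 3: 2·(1+(-4)) − (-3) = -3 → (1,-4,-3)
replace slot 2: 2·(1+(-3)) − (-4) = 0 → (1,0,-3)
replace slot 1: 2·(0+(-3)) − 1 = -7 → (-7,0,-3)

-7,0,-3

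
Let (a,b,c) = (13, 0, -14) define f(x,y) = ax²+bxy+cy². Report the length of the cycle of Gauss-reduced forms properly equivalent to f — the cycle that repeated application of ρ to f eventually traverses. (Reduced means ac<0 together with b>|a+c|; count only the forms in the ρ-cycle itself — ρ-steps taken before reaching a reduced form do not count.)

D = 728, ⌊√D⌋ = 26
descent: ρ → (-14,0,13)
descent: ρ → (13,26,-1)  [lands on river]
river: ρ → (-1,26,13)
ρ-cycle length = 2 (tail of 2 descent steps not counted)

2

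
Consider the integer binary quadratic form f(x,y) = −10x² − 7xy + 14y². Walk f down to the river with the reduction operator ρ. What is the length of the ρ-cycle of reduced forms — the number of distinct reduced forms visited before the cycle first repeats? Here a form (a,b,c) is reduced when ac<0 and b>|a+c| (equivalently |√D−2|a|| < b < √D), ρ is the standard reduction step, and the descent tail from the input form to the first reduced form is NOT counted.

D = 609, ⌊√D⌋ = 24
descent: ρ → (14,7,-10)  [lands on river]
river: ρ → (-10,13,11)
river: ρ → (11,9,-12)
river: ρ → (-12,15,8)
river: ρ → (8,17,-10)
river: ρ → (-10,23,2)
river: ρ → (2,21,-21)
river: ρ → (-21,21,2)
river: ρ → (2,23,-10)
river: ρ → (-10,17,8)
river: ρ → (8,15,-12)
river: ρ → (-12,9,11)
river: ρ → (11,13,-10)
river: ρ → (-10,7,14)
river: ρ → (14,21,-3)
river: ρ → (-3,21,14)
ρ-cycle length = 16 (tail of 1 descent step not counted)

16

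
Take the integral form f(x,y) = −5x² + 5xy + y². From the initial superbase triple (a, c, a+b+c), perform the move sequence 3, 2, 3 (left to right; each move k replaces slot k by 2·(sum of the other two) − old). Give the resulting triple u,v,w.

start (-5,1,1) = (f(1,0),f(0,1),f(1,1))
replace slot 3: 2·((-5)+1) − 1 = -9 → (-5,1,-9)
replace slot 2: 2·((-5)+(-9)) − 1 = -29 → (-5,-29,-9)
replace slot 3: 2·((-5)+(-29)) − (-9) = -59 → (-5,-29,-59)

-5,-29,-59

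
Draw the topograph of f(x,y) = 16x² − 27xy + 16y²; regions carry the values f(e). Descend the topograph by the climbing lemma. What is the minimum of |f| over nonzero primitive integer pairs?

translate: b→5 (≡-27 mod 32), so (16,-27,16)→(16,5,5)
flip: (16,5,5)→(5,-5,16)
translate: b→5 (≡-5 mod 10), so (5,-5,16)→(5,5,16)
reduced (well bottom): (5,5,16) with a≤c, −a<b≤a
well minimum = a = 5

5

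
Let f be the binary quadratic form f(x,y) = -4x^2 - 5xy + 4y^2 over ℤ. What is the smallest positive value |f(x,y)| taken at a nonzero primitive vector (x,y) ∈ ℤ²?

descent: ρ → (4,5,-4)  [lands on river]
river: ρ → (-4,3,5)
river: ρ → (5,7,-2)
river: ρ → (-2,9,1)
river: ρ → (1,9,-2)
river: ρ → (-2,7,5)
river: ρ → (5,3,-4)
river: ρ → (-4,5,4)
river: ρ → (4,3,-5)
river: ρ → (-5,7,2)
river: ρ → (2,9,-1)
river: ρ → (-1,9,2)
river: ρ → (2,7,-5)
river: ρ → (-5,3,4)
closes: descent 1, river 14
min |a| on river = 1

1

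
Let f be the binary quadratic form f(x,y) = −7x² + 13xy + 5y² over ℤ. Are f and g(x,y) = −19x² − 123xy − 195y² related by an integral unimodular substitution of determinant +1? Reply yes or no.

D₁ = 309, D₂ = 309
river cycle of f (length 6): (5, 17, -1), (-1, 17, 5), (5, 13, -7), (-7, 15, 3), (3, 15, -7), (-7, 13, 5)
river cycle of g (length 6): (3, 15, -7), (-7, 13, 5), (5, 17, -1), (-1, 17, 5), (5, 13, -7), (-7, 15, 3)
cycles coincide ⇒ equivalent

yes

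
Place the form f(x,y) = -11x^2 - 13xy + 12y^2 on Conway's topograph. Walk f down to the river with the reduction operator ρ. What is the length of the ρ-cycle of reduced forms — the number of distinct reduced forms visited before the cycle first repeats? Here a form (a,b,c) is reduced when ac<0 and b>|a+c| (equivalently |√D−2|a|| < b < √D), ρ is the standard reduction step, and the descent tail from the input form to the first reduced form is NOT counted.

D = 697, ⌊√D⌋ = 26
descent: ρ → (12,13,-11)  [lands on river]
river: ρ → (-11,9,14)
river: ρ → (14,19,-6)
river: ρ → (-6,17,17)
river: ρ → (17,17,-6)
river: ρ → (-6,19,14)
river: ρ → (14,9,-11)
river: ρ → (-11,13,12)
river: ρ → (12,11,-12)
river: ρ → (-12,13,11)
river: ρ → (11,9,-14)
river: ρ → (-14,19,6)
river: ρ → (6,17,-17)
river: ρ → (-17,17,6)
river: ρ → (6,19,-14)
river: ρ → (-14,9,11)
river: ρ → (11,13,-12)
river: ρ → (-12,11,12)
ρ-cycle length = 18 (tail of 1 descent step not counted)

18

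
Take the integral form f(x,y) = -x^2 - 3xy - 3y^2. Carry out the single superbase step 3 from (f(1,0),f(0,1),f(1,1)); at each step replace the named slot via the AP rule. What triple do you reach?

start (-1,-3,-7) = (f(1,0),f(0,1),f(1,1))
replace slot 3: 2·((-1)+(-3)) − (-7) = -1 → (-1,-3,-1)

-1,-3,-1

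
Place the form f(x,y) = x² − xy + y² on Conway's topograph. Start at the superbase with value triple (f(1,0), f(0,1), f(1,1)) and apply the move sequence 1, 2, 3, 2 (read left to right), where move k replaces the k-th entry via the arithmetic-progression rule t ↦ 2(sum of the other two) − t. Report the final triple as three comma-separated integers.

start (1,1,1) = (f(1,0),f(0,1),f(1,1))
replace slot 1: 2·(1+1) − 1 = 3 → (3,1,1)
replace slot 2: 2·(3+1) − 1 = 7 → (3,7,1)
replace slot 3: 2·(3+7) − 1 = 19 → (3,7,19)
replace slot 2: 2·(3+19) − 7 = 37 → (3,37,19)

3,37,19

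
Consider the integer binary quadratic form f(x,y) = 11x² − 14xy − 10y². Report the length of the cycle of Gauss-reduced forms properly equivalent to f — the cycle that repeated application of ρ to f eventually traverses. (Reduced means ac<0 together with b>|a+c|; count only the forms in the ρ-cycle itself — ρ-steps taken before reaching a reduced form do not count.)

D = 636, ⌊√D⌋ = 25
descent: ρ → (-10,14,11)  [lands on river]
river: ρ → (11,8,-13)
river: ρ → (-13,18,6)
river: ρ → (6,18,-13)
river: ρ → (-13,8,11)
river: ρ → (11,14,-10)
river: ρ → (-10,6,15)
river: ρ → (15,24,-1)
river: ρ → (-1,24,15)
river: ρ → (15,6,-10)
ρ-cycle length = 10 (tail of 1 descent step not counted)

10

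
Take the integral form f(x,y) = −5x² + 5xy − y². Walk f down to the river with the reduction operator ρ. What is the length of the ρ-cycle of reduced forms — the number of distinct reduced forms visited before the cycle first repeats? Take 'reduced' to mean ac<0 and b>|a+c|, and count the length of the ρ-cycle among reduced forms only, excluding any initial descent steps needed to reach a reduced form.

D = 5, ⌊√D⌋ = 2
descent: ρ → (-1,1,1)  [lands on river]
river: ρ → (1,1,-1)
ρ-cycle length = 2 (tail of 1 descent step not counted)

2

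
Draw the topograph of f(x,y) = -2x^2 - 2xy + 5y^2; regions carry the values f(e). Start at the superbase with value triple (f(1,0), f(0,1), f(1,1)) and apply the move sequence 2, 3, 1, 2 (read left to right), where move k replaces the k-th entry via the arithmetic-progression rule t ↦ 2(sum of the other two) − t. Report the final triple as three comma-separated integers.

start (-2,5,1) = (f(1,0),f(0,1),f(1,1))
replace slot 2: 2·((-2)+1) − 5 = -7 → (-2,-7,1)
replace slot 3: 2·((-2)+(-7)) − 1 = -19 → (-2,-7,-19)
replace slot 1: 2·((-7)+(-19)) − (-2) = -50 → (-50,-7,-19)
replace slot 2: 2·((-50)+(-19)) − (-7) = -131 → (-50,-131,-19)

-50,-131,-19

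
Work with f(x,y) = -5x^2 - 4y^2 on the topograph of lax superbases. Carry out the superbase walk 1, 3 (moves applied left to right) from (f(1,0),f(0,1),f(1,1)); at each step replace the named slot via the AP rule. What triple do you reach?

start (-5,-4,-9) = (f(1,0),f(0,1),f(1,1))
replace slot 1: 2·((-4)+(-9)) − (-5) = -21 → (-21,-4,-9)
replace slot 3: 2·((-21)+(-4)) − (-9) = -41 → (-21,-4,-41)

-21,-4,-41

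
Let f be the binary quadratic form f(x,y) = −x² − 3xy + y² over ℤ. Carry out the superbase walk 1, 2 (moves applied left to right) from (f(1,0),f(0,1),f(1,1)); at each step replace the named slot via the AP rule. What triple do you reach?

start (-1,1,-3) = (f(1,0),f(0,1),f(1,1))
replace slot 1: 2·(1+(-3)) − (-1) = -3 → (-3,1,-3)
replace slot 2: 2·((-3)+(-3)) − 1 = -13 → (-3,-13,-3)

-3,-13,-3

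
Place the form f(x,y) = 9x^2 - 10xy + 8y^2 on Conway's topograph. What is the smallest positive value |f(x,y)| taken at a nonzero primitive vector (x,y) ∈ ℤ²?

translate: b→8 (≡-10 mod 18), so (9,-10,8)→(9,8,7)
flip: (9,8,7)→(7,-8,9)
translate: b→6 (≡-8 mod 14), so (7,-8,9)→(7,6,8)
reduced (well bottom): (7,6,8) with a≤c, −a<b≤a
well minimum = a = 7

7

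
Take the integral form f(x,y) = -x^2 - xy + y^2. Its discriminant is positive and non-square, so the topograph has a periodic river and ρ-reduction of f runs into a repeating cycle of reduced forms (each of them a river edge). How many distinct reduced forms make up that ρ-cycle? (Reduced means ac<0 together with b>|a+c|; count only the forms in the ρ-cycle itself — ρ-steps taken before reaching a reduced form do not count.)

D = 5, ⌊√D⌋ = 2
descent: ρ → (1,1,-1)  [lands on river]
river: ρ → (-1,1,1)
ρ-cycle length = 2 (tail of 1 descent step not counted)

2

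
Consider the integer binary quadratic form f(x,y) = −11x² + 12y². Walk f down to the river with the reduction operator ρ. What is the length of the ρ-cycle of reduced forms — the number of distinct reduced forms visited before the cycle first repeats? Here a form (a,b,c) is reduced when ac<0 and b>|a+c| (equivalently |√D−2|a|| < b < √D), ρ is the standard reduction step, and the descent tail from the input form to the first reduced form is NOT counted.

D = 528, ⌊√D⌋ = 22
descent: ρ → (12,0,-11)
descent: ρ → (-11,22,1)  [lands on river]
river: ρ → (1,22,-11)
ρ-cycle length = 2 (tail of 2 descent steps not counted)

2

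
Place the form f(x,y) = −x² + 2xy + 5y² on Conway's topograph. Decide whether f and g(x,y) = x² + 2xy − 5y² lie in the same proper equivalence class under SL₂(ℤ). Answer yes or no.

D₁ = 24, D₂ = 24
river cycle of f (length 2): (-1, 4, 2), (2, 4, -1)
river cycle of g (length 2): (1, 4, -2), (-2, 4, 1)
cycles differ ⇒ inequivalent

no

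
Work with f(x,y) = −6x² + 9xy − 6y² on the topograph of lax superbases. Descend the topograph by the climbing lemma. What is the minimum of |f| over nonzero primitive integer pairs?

translate: b→3 (≡-9 mod 12), so (6,-9,6)→(6,3,3)
flip: (6,3,3)→(3,-3,6)
translate: b→3 (≡-3 mod 6), so (3,-3,6)→(3,3,6)
reduced (well bottom): (3,3,6) with a≤c, −a<b≤a
well minimum |f| = |-3| = 3 (negative-definite)

3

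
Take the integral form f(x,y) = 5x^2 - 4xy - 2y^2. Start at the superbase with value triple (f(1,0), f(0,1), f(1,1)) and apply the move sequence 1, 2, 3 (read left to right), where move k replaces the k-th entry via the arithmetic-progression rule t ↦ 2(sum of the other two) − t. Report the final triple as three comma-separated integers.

start (5,-2,-1) = (f(1,0),f(0,1),f(1,1))
replace slot 1: 2·((-2)+(-1)) − 5 = -11 → (-11,-2,-1)
replace slot 2: 2·((-11)+(-1)) − (-2) = -22 → (-11,-22,-1)
replace slot 3: 2·((-11)+(-22)) − (-1) = -65 → (-11,-22,-65)

-11,-22,-65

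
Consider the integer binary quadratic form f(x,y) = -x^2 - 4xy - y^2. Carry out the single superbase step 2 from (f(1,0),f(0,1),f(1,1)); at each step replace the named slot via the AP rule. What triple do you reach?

start (-1,-1,-6) = (f(1,0),f(0,1),f(1,1))
replace slot 2: 2·((-1)+(-6)) − (-1) = -13 → (-1,-13,-6)

-1,-13,-6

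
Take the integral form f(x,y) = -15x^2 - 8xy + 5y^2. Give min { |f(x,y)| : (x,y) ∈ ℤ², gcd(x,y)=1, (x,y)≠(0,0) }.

descent: ρ → (5,18,-2)  [lands on river]
river: ρ → (-2,18,5)
river: ρ → (5,12,-11)
river: ρ → (-11,10,6)
river: ρ → (6,14,-7)
river: ρ → (-7,14,6)
river: ρ → (6,10,-11)
river: ρ → (-11,12,5)
closes: descent 1, river 8
min |a| on river = 2

2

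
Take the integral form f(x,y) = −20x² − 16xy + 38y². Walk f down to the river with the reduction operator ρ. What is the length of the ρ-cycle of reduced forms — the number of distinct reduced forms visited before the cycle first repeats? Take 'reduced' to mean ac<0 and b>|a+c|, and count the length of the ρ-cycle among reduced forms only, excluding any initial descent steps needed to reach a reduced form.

D = 3296, ⌊√D⌋ = 57
descent: ρ → (38,16,-20)
descent: ρ → (-20,24,34)  [lands on river]
river: ρ → (34,44,-10)
river: ρ → (-10,56,4)
river: ρ → (4,56,-10)
river: ρ → (-10,44,34)
river: ρ → (34,24,-20)
river: ρ → (-20,56,2)
river: ρ → (2,56,-20)
ρ-cycle length = 8 (tail of 2 descent steps not counted)

8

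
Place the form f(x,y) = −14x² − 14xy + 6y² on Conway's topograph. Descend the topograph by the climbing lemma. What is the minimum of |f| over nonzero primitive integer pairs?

descent: ρ → (6,14,-14)  [lands on river]
river: ρ → (-14,14,6)
river: ρ → (6,22,-2)
river: ρ → (-2,22,6)
closes: descent 1, river 4
min |a| on river = 2

2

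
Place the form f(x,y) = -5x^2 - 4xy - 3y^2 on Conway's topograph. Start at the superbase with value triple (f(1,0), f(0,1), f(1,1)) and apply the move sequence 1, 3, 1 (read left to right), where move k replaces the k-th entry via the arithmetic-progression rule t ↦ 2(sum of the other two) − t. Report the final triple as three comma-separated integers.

start (-5,-3,-12) = (f(1,0),f(0,1),f(1,1))
replace slot 1: 2·((-3)+(-12)) − (-5) = -25 → (-25,-3,-12)
replace slot 3: 2·((-25)+(-3)) − (-12) = -44 → (-25,-3,-44)
replace slot 1: 2·((-3)+(-44)) − (-25) = -69 → (-69,-3,-44)

-69,-3,-44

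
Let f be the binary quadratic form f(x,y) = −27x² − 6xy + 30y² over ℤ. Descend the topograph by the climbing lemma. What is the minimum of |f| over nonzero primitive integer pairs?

descent: ρ → (30,6,-27)  [lands on river]
river: ρ → (-27,48,9)
river: ρ → (9,42,-42)
river: ρ → (-42,42,9)
river: ρ → (9,48,-27)
river: ρ → (-27,6,30)
river: ρ → (30,54,-3)
river: ρ → (-3,54,30)
closes: descent 1, river 8
min |a| on river = 3

3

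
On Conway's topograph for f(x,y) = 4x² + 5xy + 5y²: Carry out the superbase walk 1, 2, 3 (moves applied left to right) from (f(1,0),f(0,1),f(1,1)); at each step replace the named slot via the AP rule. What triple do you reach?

start (4,5,14) = (f(1,0),f(0,1),f(1,1))
replace slot 1: 2·(5+14) − 4 = 34 → (34,5,14)
replace slot 2: 2·(34+14) − 5 = 91 → (34,91,14)
replace slot 3: 2·(34+91) − 14 = 236 → (34,91,236)

34,91,236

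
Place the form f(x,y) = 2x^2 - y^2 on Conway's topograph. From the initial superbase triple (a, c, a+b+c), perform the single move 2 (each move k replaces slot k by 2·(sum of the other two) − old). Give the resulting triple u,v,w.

start (2,-1,1) = (f(1,0),f(0,1),f(1,1))
replace slot 2: 2·(2+1) − (-1) = 7 → (2,7,1)

2,7,1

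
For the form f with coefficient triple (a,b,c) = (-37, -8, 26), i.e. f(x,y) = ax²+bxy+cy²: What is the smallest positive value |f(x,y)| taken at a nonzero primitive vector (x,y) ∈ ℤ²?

descent: ρ → (26,60,-3)  [lands on river]
river: ρ → (-3,60,26)
river: ρ → (26,44,-19)
river: ρ → (-19,32,38)
river: ρ → (38,44,-13)
river: ρ → (-13,60,6)
river: ρ → (6,60,-13)
river: ρ → (-13,44,38)
river: ρ → (38,32,-19)
river: ρ → (-19,44,26)
closes: descent 1, river 10
min |a| on river = 3

3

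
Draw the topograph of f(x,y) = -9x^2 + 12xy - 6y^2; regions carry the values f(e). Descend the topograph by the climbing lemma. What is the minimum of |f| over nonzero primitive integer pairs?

translate: b→6 (≡-12 mod 18), so (9,-12,6)→(9,6,3)
flip: (9,6,3)→(3,-6,9)
translate: b→0 (≡-6 mod 6), so (3,-6,9)→(3,0,6)
reduced (well bottom): (3,0,6) with a≤c, −a<b≤a
well minimum |f| = |-3| = 3 (negative-definite)

3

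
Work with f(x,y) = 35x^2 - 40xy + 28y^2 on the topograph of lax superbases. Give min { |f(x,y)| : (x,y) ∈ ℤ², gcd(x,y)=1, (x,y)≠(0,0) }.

translate: b→30 (≡-40 mod 70), so (35,-40,28)→(35,30,23)
flip: (35,30,23)→(23,-30,35)
translate: b→16 (≡-30 mod 46), so (23,-30,35)→(23,16,28)
reduced (well bottom): (23,16,28) with a≤c, −a<b≤a
well minimum = a = 23

23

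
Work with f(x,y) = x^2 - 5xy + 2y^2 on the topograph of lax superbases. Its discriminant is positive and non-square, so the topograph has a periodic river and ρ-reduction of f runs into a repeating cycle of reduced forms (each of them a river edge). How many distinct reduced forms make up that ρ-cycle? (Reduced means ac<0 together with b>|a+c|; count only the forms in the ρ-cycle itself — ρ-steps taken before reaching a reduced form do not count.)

D = 17, ⌊√D⌋ = 4
descent: ρ → (2,1,-2)  [lands on river]
river: ρ → (-2,3,1)
river: ρ → (1,3,-2)
river: ρ → (-2,1,2)
river: ρ → (2,3,-1)
river: ρ → (-1,3,2)
ρ-cycle length = 6 (tail of 1 descent step not counted)

6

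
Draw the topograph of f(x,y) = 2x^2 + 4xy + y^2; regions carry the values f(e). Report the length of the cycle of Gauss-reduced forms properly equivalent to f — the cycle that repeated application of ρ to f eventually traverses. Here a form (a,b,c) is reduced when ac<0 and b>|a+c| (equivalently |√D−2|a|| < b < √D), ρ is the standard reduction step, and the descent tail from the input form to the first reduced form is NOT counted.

D = 8, ⌊√D⌋ = 2
descent: ρ → (1,2,-1)  [lands on river]
river: ρ → (-1,2,1)
ρ-cycle length = 2 (tail of 1 descent step not counted)

2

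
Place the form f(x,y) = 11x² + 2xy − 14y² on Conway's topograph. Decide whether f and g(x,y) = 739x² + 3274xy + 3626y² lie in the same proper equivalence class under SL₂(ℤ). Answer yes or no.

D₁ = 620, D₂ = 620
river cycle of f (length 4): (11, 24, -1), (-1, 24, 11), (11, 20, -5), (-5, 20, 11)
river cycle of g (length 4): (-1, 24, 11), (11, 20, -5), (-5, 20, 11), (11, 24, -1)
cycles coincide ⇒ equivalent

yes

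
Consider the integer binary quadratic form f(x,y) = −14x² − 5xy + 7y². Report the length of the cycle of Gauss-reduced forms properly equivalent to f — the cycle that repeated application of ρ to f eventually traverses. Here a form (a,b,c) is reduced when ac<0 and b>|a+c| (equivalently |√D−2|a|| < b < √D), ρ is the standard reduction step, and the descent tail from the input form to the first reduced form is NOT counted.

D = 417, ⌊√D⌋ = 20
descent: ρ → (7,19,-2)  [lands on river]
river: ρ → (-2,17,16)
river: ρ → (16,15,-3)
river: ρ → (-3,15,16)
river: ρ → (16,17,-2)
river: ρ → (-2,19,7)
river: ρ → (7,9,-12)
river: ρ → (-12,15,4)
river: ρ → (4,17,-8)
river: ρ → (-8,15,6)
river: ρ → (6,9,-14)
river: ρ → (-14,19,1)
river: ρ → (1,19,-14)
river: ρ → (-14,9,6)
river: ρ → (6,15,-8)
river: ρ → (-8,17,4)
river: ρ → (4,15,-12)
river: ρ → (-12,9,7)
ρ-cycle length = 18 (tail of 1 descent step not counted)

18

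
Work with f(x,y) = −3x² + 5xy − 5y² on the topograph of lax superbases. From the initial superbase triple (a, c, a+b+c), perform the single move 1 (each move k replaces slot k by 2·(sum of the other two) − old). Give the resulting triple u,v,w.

start (-3,-5,-3) = (f(1,0),f(0,1),f(1,1))
replace slot 1: 2·((-5)+(-3)) − (-3) = -13 → (-13,-5,-3)

-13,-5,-3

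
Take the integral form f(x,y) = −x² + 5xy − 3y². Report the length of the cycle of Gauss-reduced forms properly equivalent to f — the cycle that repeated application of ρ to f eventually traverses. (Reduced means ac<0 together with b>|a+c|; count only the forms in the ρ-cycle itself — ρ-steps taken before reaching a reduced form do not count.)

D = 13, ⌊√D⌋ = 3
descent: ρ → (-3,1,1)
descent: ρ → (1,3,-1)  [lands on river]
river: ρ → (-1,3,1)
ρ-cycle length = 2 (tail of 2 descent steps not counted)

2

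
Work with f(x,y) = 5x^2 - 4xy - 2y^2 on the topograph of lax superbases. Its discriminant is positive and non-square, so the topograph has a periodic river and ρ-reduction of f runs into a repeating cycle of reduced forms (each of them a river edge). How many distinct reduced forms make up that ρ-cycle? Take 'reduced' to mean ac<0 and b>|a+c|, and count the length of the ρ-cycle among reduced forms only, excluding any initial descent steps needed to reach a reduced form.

D = 56, ⌊√D⌋ = 7
descent: ρ → (-2,4,5)  [lands on river]
river: ρ → (5,6,-1)
river: ρ → (-1,6,5)
river: ρ → (5,4,-2)
ρ-cycle length = 4 (tail of 1 descent step not counted)

4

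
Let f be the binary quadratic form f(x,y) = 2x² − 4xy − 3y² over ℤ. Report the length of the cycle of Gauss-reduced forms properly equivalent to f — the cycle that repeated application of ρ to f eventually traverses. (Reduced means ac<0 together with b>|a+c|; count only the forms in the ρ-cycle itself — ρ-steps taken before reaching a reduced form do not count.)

D = 40, ⌊√D⌋ = 6
descent: ρ → (-3,4,2)  [lands on river]
river: ρ → (2,4,-3)
river: ρ → (-3,2,3)
river: ρ → (3,4,-2)
river: ρ → (-2,4,3)
river: ρ → (3,2,-3)
ρ-cycle length = 6 (tail of 1 descent step not counted)

6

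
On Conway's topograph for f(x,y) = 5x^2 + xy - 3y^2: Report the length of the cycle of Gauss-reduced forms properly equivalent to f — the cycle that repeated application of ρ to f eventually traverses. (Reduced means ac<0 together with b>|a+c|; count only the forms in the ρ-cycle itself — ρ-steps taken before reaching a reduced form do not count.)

D = 61, ⌊√D⌋ = 7
descent: ρ → (-3,5,3)  [lands on river]
river: ρ → (3,7,-1)
river: ρ → (-1,7,3)
river: ρ → (3,5,-3)
river: ρ → (-3,7,1)
river: ρ → (1,7,-3)
ρ-cycle length = 6 (tail of 1 descent step not counted)

6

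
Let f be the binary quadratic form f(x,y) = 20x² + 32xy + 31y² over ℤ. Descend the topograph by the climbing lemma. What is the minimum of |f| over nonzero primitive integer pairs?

translate: b→-8 (≡32 mod 40), so (20,32,31)→(20,-8,19)
flip: (20,-8,19)→(19,8,20)
reduced (well bottom): (19,8,20) with a≤c, −a<b≤a
well minimum = a = 19

19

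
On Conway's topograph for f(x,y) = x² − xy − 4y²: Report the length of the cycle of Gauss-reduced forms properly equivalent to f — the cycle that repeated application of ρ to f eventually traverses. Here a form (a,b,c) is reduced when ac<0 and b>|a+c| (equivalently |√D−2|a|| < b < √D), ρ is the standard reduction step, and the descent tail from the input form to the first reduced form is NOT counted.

D = 17, ⌊√D⌋ = 4
descent: ρ → (-4,1,1)
descent: ρ → (1,3,-2)  [lands on river]
river: ρ → (-2,1,2)
river: ρ → (2,3,-1)
river: ρ → (-1,3,2)
river: ρ → (2,1,-2)
river: ρ → (-2,3,1)
ρ-cycle length = 6 (tail of 2 descent steps not counted)

6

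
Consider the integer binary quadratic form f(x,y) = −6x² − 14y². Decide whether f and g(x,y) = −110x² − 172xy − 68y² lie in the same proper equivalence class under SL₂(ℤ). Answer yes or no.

D₁ = -336, D₂ = -336
f is negative-definite; reduce −f:
−f: reduced (well bottom): (6,0,14) with a≤c, −a<b≤a
flip sign back: reduced form of f is (-6,0,-14)
g is negative-definite; reduce −g:
−g: translate: b→-48 (≡172 mod 220), so (110,172,68)→(110,-48,6)
−g: flip: (110,-48,6)→(6,48,110)
−g: translate: b→0 (≡48 mod 12), so (6,48,110)→(6,0,14)
−g: reduced (well bottom): (6,0,14) with a≤c, −a<b≤a
flip sign back: reduced form of g is (-6,0,-14)
reduced forms (-6, 0, -14) vs (-6, 0, -14) ⇒ equivalent

yes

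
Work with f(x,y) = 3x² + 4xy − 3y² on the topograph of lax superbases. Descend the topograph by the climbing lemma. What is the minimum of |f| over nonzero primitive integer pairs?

river: ρ → (-3,2,4)
river: ρ → (4,6,-1)
river: ρ → (-1,6,4)
river: ρ → (4,2,-3)
river: ρ → (-3,4,3)
river: ρ → (3,2,-4)
river: ρ → (-4,6,1)
river: ρ → (1,6,-4)
river: ρ → (-4,2,3)
river: ρ → (3,4,-3)
closes: descent 0, river 10
min |a| on river = 1

1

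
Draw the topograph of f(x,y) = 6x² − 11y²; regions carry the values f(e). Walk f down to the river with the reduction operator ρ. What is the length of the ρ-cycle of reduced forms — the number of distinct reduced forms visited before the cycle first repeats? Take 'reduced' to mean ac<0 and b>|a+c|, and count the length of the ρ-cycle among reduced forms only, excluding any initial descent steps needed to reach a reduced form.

D = 264, ⌊√D⌋ = 16
descent: ρ → (-11,0,6)
descent: ρ → (6,12,-5)  [lands on river]
river: ρ → (-5,8,10)
river: ρ → (10,12,-3)
river: ρ → (-3,12,10)
river: ρ → (10,8,-5)
river: ρ → (-5,12,6)
ρ-cycle length = 6 (tail of 2 descent steps not counted)

6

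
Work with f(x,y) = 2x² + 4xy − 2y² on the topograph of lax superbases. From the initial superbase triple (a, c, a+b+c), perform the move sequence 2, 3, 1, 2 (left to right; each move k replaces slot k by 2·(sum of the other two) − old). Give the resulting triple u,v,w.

start (2,-2,4) = (f(1,0),f(0,1),f(1,1))
replace slot 2: 2·(2+4) − (-2) = 14 → (2,14,4)
replace slot 3: 2·(2+14) − 4 = 28 → (2,14,28)
replace slot 1: 2·(14+28) − 2 = 82 → (82,14,28)
replace slot 2: 2·(82+28) − 14 = 206 → (82,206,28)

82,206,28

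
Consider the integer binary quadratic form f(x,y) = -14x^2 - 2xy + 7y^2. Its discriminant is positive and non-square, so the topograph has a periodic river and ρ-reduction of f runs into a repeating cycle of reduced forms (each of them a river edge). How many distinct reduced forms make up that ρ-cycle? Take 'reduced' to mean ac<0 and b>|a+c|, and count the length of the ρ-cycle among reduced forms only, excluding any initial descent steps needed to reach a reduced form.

D = 396, ⌊√D⌋ = 19
descent: ρ → (7,16,-5)  [lands on river]
river: ρ → (-5,14,10)
river: ρ → (10,6,-9)
river: ρ → (-9,12,7)
ρ-cycle length = 4 (tail of 1 descent step not counted)

4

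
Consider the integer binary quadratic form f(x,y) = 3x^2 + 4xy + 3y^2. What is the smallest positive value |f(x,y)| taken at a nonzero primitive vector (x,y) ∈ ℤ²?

translate: b→-2 (≡4 mod 6), so (3,4,3)→(3,-2,2)
flip: (3,-2,2)→(2,2,3)
reduced (well bottom): (2,2,3) with a≤c, −a<b≤a
well minimum = a = 2

2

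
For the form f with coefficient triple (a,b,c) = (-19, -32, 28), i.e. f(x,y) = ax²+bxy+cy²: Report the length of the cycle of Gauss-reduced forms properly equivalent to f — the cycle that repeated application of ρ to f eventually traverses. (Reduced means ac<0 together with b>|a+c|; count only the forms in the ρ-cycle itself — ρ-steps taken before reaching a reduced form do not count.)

D = 3152, ⌊√D⌋ = 56
descent: ρ → (28,32,-19)  [lands on river]
river: ρ → (-19,44,16)
river: ρ → (16,52,-7)
river: ρ → (-7,46,37)
river: ρ → (37,28,-16)
river: ρ → (-16,36,29)
river: ρ → (29,22,-23)
river: ρ → (-23,24,28)
ρ-cycle length = 8 (tail of 1 descent step not counted)

8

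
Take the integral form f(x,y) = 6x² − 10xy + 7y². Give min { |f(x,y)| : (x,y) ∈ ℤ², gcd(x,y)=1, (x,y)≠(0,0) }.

translate: b→2 (≡-10 mod 12), so (6,-10,7)→(6,2,3)
flip: (6,2,3)→(3,-2,6)
reduced (well bottom): (3,-2,6) with a≤c, −a<b≤a
well minimum = a = 3

3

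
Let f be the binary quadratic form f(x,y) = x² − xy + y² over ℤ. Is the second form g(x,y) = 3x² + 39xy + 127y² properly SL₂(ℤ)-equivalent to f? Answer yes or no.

D₁ = -3, D₂ = -3
f: translate: b→1 (≡-1 mod 2), so (1,-1,1)→(1,1,1)
f: reduced (well bottom): (1,1,1) with a≤c, −a<b≤a
g: translate: b→3 (≡39 mod 6), so (3,39,127)→(3,3,1)
g: flip: (3,3,1)→(1,-3,3)
g: translate: b→1 (≡-3 mod 2), so (1,-3,3)→(1,1,1)
g: reduced (well bottom): (1,1,1) with a≤c, −a<b≤a
reduced forms (1, 1, 1) vs (1, 1, 1) ⇒ equivalent

yes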